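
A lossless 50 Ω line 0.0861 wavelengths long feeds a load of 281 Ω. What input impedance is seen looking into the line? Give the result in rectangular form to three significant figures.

βl = 2π × 0.0861 = 31°
tan(βl) = tan(31°) = 0.601
Z_in = Z_0·(Z_L + jZ_0·tanβl)/(Z_0 + jZ_L·tanβl)
     = 50·(281 + j30)/(50 + j169)

Z_in ≈ 30.8 − j74.1 Ω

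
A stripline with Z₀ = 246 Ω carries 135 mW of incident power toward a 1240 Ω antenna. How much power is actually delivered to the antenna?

Γ = (1240 − 246)/(1240 + 246) = 0.669
|Γ|² = 0.447
P_refl = |Γ|²·P_inc = 60.4 mW, P_del = (1 − |Γ|²)·P_inc = 74.6 mW

P_delivered ≈ 74.6 mW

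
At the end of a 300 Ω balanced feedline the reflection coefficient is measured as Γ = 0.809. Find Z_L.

Z_L = Z_0·(1 + Γ)/(1 − Γ) = 300·(1.81)/(0.191)

Z_L ≈ 2840 Ω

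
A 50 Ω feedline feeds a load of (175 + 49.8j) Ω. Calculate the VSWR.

VSWR ≈ 3.81

Γ = (Z_L − Z_0)/(Z_L + Z_0) = (125 + j49.8)/(225 + j49.8)
|Γ| = 135/230 = 0.584
VSWR = (1 + |Γ|)/(1 − |Γ|) = 1.58/0.416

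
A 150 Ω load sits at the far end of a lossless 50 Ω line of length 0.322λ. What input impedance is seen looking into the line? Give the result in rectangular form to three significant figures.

βl = 2π × 0.322 = 116°
tan(βl) = tan(116°) = -2.06
Z_in = Z_0·(Z_L + jZ_0·tanβl)/(Z_0 + jZ_L·tanβl)
     = 50·(150 − j103)/(50 − j309)

Z_in ≈ 20.1 + j21 Ω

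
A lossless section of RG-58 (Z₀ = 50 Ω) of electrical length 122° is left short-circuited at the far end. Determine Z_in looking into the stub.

Z_in ≈ −j80 Ω

tan(βl) = -1.6
For a short-circuited stub, Z_in = jZ_0·tan(βl)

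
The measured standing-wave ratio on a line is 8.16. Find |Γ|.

|Γ| ≈ 0.782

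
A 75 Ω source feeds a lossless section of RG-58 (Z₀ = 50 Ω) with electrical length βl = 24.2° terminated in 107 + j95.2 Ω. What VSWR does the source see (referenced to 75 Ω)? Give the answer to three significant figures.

VSWR ≈ 2.82

tan(βl) = 0.449
Z_in = Z_0·(Z_L + jZ_0·tanβl)/(Z_0 + jZ_L·tanβl) = 136 − j90.9 Ω
Γ_s = (Z_in − Z_s)/(Z_in + Z_s) = (61 − j90.9)/(211 − j90.9), |Γ_s| = 0.476
VSWR = (1 + |Γ_s|)/(1 − |Γ_s|)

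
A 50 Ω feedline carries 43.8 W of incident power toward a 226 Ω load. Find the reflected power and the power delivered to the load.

Γ = (226 − 50)/(226 + 50) = 0.638
|Γ|² = 0.407
P_refl = |Γ|²·P_inc = 17.8 W, P_del = (1 − |Γ|²)·P_inc = 26 W

P_reflected ≈ 17.8 W; P_delivered ≈ 26 W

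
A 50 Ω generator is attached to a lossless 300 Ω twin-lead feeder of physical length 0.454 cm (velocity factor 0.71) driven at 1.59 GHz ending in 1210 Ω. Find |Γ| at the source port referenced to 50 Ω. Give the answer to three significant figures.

λ = v/f = 0.71·c / 1.59 GHz = 0.134 m
βl = 2π·l/λ = 2π × 0.0339 = 12.2°
tan(βl) = 0.216
Z_in = Z_0·(Z_L + jZ_0·tanβl)/(Z_0 + jZ_L·tanβl) = 719 − j563 Ω
Γ_s = (Z_in − Z_s)/(Z_in + Z_s) = (669 − j563)/(769 − j563), |Γ_s| = 0.917

|Γ| ≈ 0.917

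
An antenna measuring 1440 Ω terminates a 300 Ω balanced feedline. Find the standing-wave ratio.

VSWR ≈ 4.8

For a purely resistive load, VSWR = R_L/Z_0 or Z_0/R_L (whichever > 1) = 1440/300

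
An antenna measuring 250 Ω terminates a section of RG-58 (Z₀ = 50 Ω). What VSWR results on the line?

Γ = (250 − 50)/(250 + 50) = 0.667
VSWR = (1 + 0.667)/(1 − 0.667)

VSWR ≈ 5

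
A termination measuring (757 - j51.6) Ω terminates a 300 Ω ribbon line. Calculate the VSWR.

VSWR ≈ 2.54

Γ = (Z_L − Z_0)/(Z_L + Z_0) = (457 − j51.6)/(1057 − j51.6)
|Γ| = 460/1060 = 0.435
VSWR = (1 + |Γ|)/(1 − |Γ|) = 1.43/0.565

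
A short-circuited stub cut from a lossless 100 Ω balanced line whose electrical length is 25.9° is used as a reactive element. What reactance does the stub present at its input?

X_in ≈ 48.6 Ω (inductive)

tan(βl) = 0.486
For a short-circuited stub, Z_in = jZ_0·tan(βl)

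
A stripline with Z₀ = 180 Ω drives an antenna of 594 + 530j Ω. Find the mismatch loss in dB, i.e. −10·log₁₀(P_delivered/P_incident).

mismatch loss ≈ 3.13 dB

Γ = (414 + j530)/(774 + j530), |Γ| = 0.717
|Γ|² = 0.514, so P_del/P_inc = 1 − |Γ|² = 0.486
ML = −10·log₁₀(1 − |Γ|²)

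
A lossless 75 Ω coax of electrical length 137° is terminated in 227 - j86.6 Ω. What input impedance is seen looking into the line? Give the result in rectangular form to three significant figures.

Z_in ≈ 53.2 + j81.9 Ω

tan(βl) = tan(137°) = -0.933
Z_in = Z_0·(Z_L + jZ_0·tanβl)/(Z_0 + jZ_L·tanβl)
     = 75·(227 − j157)/(-5.76 − j212)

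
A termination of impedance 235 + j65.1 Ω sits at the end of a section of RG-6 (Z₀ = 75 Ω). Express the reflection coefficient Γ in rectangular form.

Γ ≈ 0.537 + j0.0973

Γ = (Z_L − Z_0)/(Z_L + Z_0) = (160 + j65.1)/(310 + j65.1)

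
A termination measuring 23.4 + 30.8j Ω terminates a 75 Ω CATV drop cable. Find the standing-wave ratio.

Γ = (Z_L − Z_0)/(Z_L + Z_0) = (-51.6 + j30.8)/(98.4 + j30.8)
|Γ| = 60.1/103 = 0.583
VSWR = (1 + |Γ|)/(1 − |Γ|) = 1.58/0.417

VSWR ≈ 3.79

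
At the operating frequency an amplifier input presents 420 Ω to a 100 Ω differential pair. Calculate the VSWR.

For a purely resistive load, VSWR = R_L/Z_0 or Z_0/R_L (whichever > 1) = 420/100

VSWR ≈ 4.2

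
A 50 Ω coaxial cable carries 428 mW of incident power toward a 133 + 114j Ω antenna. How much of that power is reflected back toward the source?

P_reflected ≈ 183 mW

|Γ| = |(83 + j114)/(183 + j114)| = 0.654
|Γ|² = 0.428
P_refl = |Γ|²·P_inc = 183 mW, P_del = (1 − |Γ|²)·P_inc = 245 mW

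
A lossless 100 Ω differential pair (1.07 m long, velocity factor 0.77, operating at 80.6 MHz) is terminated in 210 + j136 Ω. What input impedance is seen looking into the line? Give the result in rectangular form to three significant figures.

Z_in ≈ 41.6 + j51.6 Ω

λ = v/f = 0.77·c / 80.6 MHz = 2.87 m
βl = 2π·l/λ = 2π × 0.373 = 134°
tan(βl) = tan(134°) = -1.02
Z_in = Z_0·(Z_L + jZ_0·tanβl)/(Z_0 + jZ_L·tanβl)
     = 100·(210 + j33.9)/(239 − j214)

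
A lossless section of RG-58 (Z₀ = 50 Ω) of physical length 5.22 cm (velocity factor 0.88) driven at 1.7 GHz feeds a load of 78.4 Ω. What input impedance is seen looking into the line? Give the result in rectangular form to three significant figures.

λ = v/f = 0.88·c / 1.7 GHz = 0.155 m
βl = 2π·l/λ = 2π × 0.336 = 121°
tan(βl) = tan(121°) = -1.66
Z_in = Z_0·(Z_L + jZ_0·tanβl)/(Z_0 + jZ_L·tanβl)
     = 50·(78.4 − j83.2)/(50 − j130)

Z_in ≈ 37.8 + j15.5 Ω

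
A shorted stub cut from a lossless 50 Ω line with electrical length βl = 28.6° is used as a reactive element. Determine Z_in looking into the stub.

Z_in ≈ +j27.3 Ω

tan(βl) = 0.545
For a shorted stub, Z_in = jZ_0·tan(βl)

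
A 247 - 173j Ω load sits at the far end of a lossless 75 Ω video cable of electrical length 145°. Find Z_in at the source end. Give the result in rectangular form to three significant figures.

tan(βl) = tan(145°) = -0.7
Z_in = Z_0·(Z_L + jZ_0·tanβl)/(Z_0 + jZ_L·tanβl)
     = 75·(247 − j226)/(-46.1 − j173)

Z_in ≈ 64.6 + j124 Ω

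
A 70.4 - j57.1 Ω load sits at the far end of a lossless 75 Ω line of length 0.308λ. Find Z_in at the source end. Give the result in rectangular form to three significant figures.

Z_in ≈ 78.6 + j60.4 Ω

βl = 2π × 0.308 = 111°
tan(βl) = tan(111°) = -2.62
Z_in = Z_0·(Z_L + jZ_0·tanβl)/(Z_0 + jZ_L·tanβl)
     = 75·(70.4 − j254)/(-74.7 − j185)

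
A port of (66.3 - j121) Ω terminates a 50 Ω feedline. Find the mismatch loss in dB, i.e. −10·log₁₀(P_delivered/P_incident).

mismatch loss ≈ 3.27 dB

Γ = (16.3 − j121)/(116.3 − j121), |Γ| = 0.727
|Γ|² = 0.529, so P_del/P_inc = 1 − |Γ|² = 0.471
ML = −10·log₁₀(1 − |Γ|²)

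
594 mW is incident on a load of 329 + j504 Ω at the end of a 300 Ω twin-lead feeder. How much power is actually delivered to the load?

P_delivered ≈ 361 mW

|Γ| = |(29 + j504)/(629 + j504)| = 0.626
|Γ|² = 0.392
P_refl = |Γ|²·P_inc = 233 mW, P_del = (1 − |Γ|²)·P_inc = 361 mW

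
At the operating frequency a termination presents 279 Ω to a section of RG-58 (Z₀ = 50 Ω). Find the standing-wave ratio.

Γ = (279 − 50)/(279 + 50) = 0.696
VSWR = (1 + 0.696)/(1 − 0.696)

VSWR ≈ 5.58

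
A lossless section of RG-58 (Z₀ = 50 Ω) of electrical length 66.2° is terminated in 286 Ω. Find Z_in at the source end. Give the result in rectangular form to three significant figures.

tan(βl) = tan(66.2°) = 2.27
Z_in = Z_0·(Z_L + jZ_0·tanβl)/(Z_0 + jZ_L·tanβl)
     = 50·(286 + j113)/(50 + j648)

Z_in ≈ 10.4 − j21.3 Ω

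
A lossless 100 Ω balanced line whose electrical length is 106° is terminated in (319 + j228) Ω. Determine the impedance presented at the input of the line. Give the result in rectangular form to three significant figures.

Z_in ≈ 20.6 + j12.1 Ω

tan(βl) = tan(106°) = -3.49
Z_in = Z_0·(Z_L + jZ_0·tanβl)/(Z_0 + jZ_L·tanβl)
     = 100·(319 − j121)/(895 − j1110)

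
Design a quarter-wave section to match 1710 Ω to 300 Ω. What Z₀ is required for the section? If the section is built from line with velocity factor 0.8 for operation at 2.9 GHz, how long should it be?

Z_qwt = √(Z_0·R_L) = √(300 × 1710) = √513000
λ = 0.8·c/f = 0.0828 m, so l = λ/4 = 0.0207 m

Z_qwt ≈ 716 Ω; length ≈ 2.07 cm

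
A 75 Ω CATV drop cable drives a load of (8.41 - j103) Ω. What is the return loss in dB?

RL ≈ 0.673 dB

Γ = (-66.59 − j103)/(83.41 − j103), |Γ| = 0.925
RL = −20·log₁₀|Γ| = −20·log₁₀(0.925)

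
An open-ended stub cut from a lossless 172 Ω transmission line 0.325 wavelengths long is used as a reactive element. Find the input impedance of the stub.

βl = 2π × 0.325 = 117°
tan(βl) = -1.96
For an open-ended stub, Z_in = −jZ_0·cot(βl) = −jZ_0/tan(βl)

Z_in ≈ +j87.6 Ω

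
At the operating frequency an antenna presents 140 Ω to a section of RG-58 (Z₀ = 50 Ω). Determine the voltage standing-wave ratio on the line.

VSWR ≈ 2.8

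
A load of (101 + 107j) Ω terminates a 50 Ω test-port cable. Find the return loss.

RL ≈ 3.87 dB

Γ = (51 + j107)/(151 + j107), |Γ| = 0.64
RL = −20·log₁₀|Γ| = −20·log₁₀(0.64)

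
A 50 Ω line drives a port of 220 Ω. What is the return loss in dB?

Γ = (220 − 50)/(220 + 50) = 0.63
RL = −20·log₁₀|Γ| = −20·log₁₀(0.63)

RL ≈ 4.02 dB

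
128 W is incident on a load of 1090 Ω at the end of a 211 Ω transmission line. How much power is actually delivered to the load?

P_delivered ≈ 69.6 W

Γ = (1090 − 211)/(1090 + 211) = 0.676
|Γ|² = 0.456
P_refl = |Γ|²·P_inc = 58.4 W, P_del = (1 − |Γ|²)·P_inc = 69.6 W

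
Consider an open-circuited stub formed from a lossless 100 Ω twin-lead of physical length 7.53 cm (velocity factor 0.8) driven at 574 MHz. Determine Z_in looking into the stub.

λ = v/f = 0.8·c / 574 MHz = 0.418 m
βl = 2π·l/λ = 2π × 0.18 = 64.8°
tan(βl) = 2.13
For an open-circuited stub, Z_in = −jZ_0·cot(βl) = −jZ_0/tan(βl)

Z_in ≈ −j47 Ω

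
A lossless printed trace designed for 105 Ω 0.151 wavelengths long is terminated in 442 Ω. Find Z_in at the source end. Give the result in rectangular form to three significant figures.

Z_in ≈ 36.7 − j69 Ω

βl = 2π × 0.151 = 54.4°
tan(βl) = tan(54.4°) = 1.39
Z_in = Z_0·(Z_L + jZ_0·tanβl)/(Z_0 + jZ_L·tanβl)
     = 105·(442 + j146)/(105 + j616)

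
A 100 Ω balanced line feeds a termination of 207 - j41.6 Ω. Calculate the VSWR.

VSWR ≈ 2.18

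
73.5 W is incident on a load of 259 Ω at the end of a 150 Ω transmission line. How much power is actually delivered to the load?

Γ = (259 − 150)/(259 + 150) = 0.267
|Γ|² = 0.071
P_refl = |Γ|²·P_inc = 5.22 W, P_del = (1 − |Γ|²)·P_inc = 68.3 W

P_delivered ≈ 68.3 W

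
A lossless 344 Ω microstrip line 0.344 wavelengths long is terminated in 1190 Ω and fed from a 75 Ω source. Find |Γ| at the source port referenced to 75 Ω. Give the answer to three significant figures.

|Γ| ≈ 0.723

βl = 2π × 0.344 = 124°
tan(βl) = -1.49
Z_in = Z_0·(Z_L + jZ_0·tanβl)/(Z_0 + jZ_L·tanβl) = 139 + j204 Ω
Γ_s = (Z_in − Z_s)/(Z_in + Z_s) = (63.9 + j204)/(214 + j204), |Γ_s| = 0.723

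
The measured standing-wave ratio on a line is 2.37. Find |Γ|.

|Γ| = (S − 1)/(S + 1) = (2.37 − 1)/(2.37 + 1) = 1.37/3.37

|Γ| ≈ 0.407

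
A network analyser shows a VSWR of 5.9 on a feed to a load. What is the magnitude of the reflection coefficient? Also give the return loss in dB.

|Γ| ≈ 0.71; return loss ≈ 2.97 dB

|Γ| = (S − 1)/(S + 1) = (5.9 − 1)/(5.9 + 1) = 4.9/6.9
RL = −20·log₁₀|Γ| = −20·log₁₀(0.71)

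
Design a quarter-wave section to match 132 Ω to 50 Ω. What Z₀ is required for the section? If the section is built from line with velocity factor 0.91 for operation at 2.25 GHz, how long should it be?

Z_qwt ≈ 81.2 Ω; length ≈ 3.03 cm

Z_qwt = √(Z_0·R_L) = √(50 × 132) = √6600
λ = 0.91·c/f = 0.121 m, so l = λ/4 = 0.0303 m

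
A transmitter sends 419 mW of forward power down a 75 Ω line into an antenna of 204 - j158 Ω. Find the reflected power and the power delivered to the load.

|Γ| = |(129 − j158)/(279 − j158)| = 0.636
|Γ|² = 0.405
P_refl = |Γ|²·P_inc = 170 mW, P_del = (1 − |Γ|²)·P_inc = 249 mW

P_reflected ≈ 170 mW; P_delivered ≈ 249 mW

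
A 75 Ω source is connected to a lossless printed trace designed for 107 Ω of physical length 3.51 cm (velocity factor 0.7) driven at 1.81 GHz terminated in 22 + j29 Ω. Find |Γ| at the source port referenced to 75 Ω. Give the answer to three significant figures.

λ = v/f = 0.7·c / 1.81 GHz = 0.116 m
βl = 2π·l/λ = 2π × 0.303 = 109°
tan(βl) = -2.92
Z_in = Z_0·(Z_L + jZ_0·tanβl)/(Z_0 + jZ_L·tanβl) = 58.7 − j139 Ω
Γ_s = (Z_in − Z_s)/(Z_in + Z_s) = (-16.3 − j139)/(134 − j139), |Γ_s| = 0.724

|Γ| ≈ 0.724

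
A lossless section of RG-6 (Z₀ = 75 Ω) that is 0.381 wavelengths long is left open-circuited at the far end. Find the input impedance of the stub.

βl = 2π × 0.381 = 137°
tan(βl) = -0.927
For an open-circuited stub, Z_in = −jZ_0·cot(βl) = −jZ_0/tan(βl)

Z_in ≈ +j80.9 Ω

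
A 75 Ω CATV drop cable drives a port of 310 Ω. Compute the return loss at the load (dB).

Γ = (310 − 75)/(310 + 75) = 0.61
RL = −20·log₁₀|Γ| = −20·log₁₀(0.61)

RL ≈ 4.29 dB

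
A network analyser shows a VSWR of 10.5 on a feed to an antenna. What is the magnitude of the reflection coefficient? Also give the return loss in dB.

|Γ| ≈ 0.826; return loss ≈ 1.66 dB

|Γ| = (S − 1)/(S + 1) = (10.5 − 1)/(10.5 + 1) = 9.5/11.5
RL = −20·log₁₀|Γ| = −20·log₁₀(0.826)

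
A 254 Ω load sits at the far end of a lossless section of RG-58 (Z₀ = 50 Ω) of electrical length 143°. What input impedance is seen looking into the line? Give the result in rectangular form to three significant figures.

Z_in ≈ 25.4 + j59.7 Ω

tan(βl) = tan(143°) = -0.754
Z_in = Z_0·(Z_L + jZ_0·tanβl)/(Z_0 + jZ_L·tanβl)
     = 50·(254 − j37.7)/(50 − j191)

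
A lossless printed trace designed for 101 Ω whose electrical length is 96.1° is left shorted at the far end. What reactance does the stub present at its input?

X_in ≈ -945 Ω (capacitive)

tan(βl) = -9.36
For a shorted stub, Z_in = jZ_0·tan(βl)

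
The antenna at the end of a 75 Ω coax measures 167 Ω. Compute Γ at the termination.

Γ = (Z_L − Z_0)/(Z_L + Z_0) = (167 − 75)/(167 + 75) = 92/242

Γ = 0.38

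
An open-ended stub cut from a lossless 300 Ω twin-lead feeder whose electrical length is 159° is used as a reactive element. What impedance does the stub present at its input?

Z_in ≈ +j782 Ω

tan(βl) = -0.384
For an open-ended stub, Z_in = −jZ_0·cot(βl) = −jZ_0/tan(βl)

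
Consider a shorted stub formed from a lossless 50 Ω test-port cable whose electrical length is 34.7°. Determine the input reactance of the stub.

tan(βl) = 0.692
For a shorted stub, Z_in = jZ_0·tan(βl)

X_in ≈ 34.6 Ω (inductive)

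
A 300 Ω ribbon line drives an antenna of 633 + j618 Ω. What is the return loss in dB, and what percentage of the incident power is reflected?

RL ≈ 4.05 dB; 39.3% of incident power reflected

Γ = (333 + j618)/(933 + j618), |Γ| = 0.627
RL = −20·log₁₀(0.627) = 4.05 dB
P_refl/P_inc = |Γ|² = 0.393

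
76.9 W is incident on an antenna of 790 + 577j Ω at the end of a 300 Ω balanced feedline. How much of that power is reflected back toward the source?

|Γ| = |(490 + j577)/(1090 + j577)| = 0.614
|Γ|² = 0.377
P_refl = |Γ|²·P_inc = 29 W, P_del = (1 − |Γ|²)·P_inc = 47.9 W

P_reflected ≈ 29 W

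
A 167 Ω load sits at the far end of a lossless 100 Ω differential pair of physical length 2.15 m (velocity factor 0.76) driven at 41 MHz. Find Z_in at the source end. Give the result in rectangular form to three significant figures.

Z_in ≈ 94.7 + j50.2 Ω

λ = v/f = 0.76·c / 41 MHz = 5.56 m
βl = 2π·l/λ = 2π × 0.387 = 139°
tan(βl) = tan(139°) = -0.864
Z_in = Z_0·(Z_L + jZ_0·tanβl)/(Z_0 + jZ_L·tanβl)
     = 100·(167 − j86.4)/(100 − j144)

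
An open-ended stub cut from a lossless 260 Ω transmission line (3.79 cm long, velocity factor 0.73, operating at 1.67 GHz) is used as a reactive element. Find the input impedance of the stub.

Z_in ≈ +j65 Ω

λ = v/f = 0.73·c / 1.67 GHz = 0.131 m
βl = 2π·l/λ = 2π × 0.289 = 104°
tan(βl) = -4
For an open-ended stub, Z_in = −jZ_0·cot(βl) = −jZ_0/tan(βl)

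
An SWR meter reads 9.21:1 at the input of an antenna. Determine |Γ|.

|Γ| ≈ 0.804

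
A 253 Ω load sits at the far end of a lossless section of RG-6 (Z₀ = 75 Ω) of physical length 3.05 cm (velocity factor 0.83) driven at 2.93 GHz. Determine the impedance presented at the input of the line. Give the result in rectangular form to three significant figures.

Z_in ≈ 35 + j52.7 Ω

λ = v/f = 0.83·c / 2.93 GHz = 0.085 m
βl = 2π·l/λ = 2π × 0.359 = 129°
tan(βl) = tan(129°) = -1.23
Z_in = Z_0·(Z_L + jZ_0·tanβl)/(Z_0 + jZ_L·tanβl)
     = 75·(253 − j92)/(75 − j310)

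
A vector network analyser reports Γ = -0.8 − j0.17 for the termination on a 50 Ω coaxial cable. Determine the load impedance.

Z_L = Z_0·(1 + Γ)/(1 − Γ) = 50·(0.2 − j0.17)/(1.8 + j0.17)

Z_L ≈ 5.06 − j5.2 Ω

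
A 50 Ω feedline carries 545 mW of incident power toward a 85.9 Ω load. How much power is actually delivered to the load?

Γ = (85.9 − 50)/(85.9 + 50) = 0.264
|Γ|² = 0.0698
P_refl = |Γ|²·P_inc = 38 mW, P_del = (1 − |Γ|²)·P_inc = 507 mW

P_delivered ≈ 507 mW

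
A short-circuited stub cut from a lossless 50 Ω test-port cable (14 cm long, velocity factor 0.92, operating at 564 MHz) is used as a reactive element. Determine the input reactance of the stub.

λ = v/f = 0.92·c / 564 MHz = 0.489 m
βl = 2π·l/λ = 2π × 0.286 = 103°
tan(βl) = -4.33
For a short-circuited stub, Z_in = jZ_0·tan(βl)

X_in ≈ -217 Ω (capacitive)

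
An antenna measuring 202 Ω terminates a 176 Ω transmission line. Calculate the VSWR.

VSWR ≈ 1.15

For a purely resistive load, VSWR = R_L/Z_0 or Z_0/R_L (whichever > 1) = 202/176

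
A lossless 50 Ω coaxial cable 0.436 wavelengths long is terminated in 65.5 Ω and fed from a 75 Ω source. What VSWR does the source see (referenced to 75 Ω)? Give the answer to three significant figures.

βl = 2π × 0.436 = 157°
tan(βl) = -0.425
Z_in = Z_0·(Z_L + jZ_0·tanβl)/(Z_0 + jZ_L·tanβl) = 59 + j11.6 Ω
Γ_s = (Z_in − Z_s)/(Z_in + Z_s) = (-16 + j11.6)/(134 + j11.6), |Γ_s| = 0.147
VSWR = (1 + |Γ_s|)/(1 − |Γ_s|)

VSWR ≈ 1.34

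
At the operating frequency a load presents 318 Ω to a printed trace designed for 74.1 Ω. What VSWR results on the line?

VSWR ≈ 4.29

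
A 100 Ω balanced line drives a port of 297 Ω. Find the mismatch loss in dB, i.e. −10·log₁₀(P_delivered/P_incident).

mismatch loss ≈ 1.23 dB

Γ = (297 − 100)/(297 + 100) = 0.496
|Γ|² = 0.246, so P_del/P_inc = 1 − |Γ|² = 0.754
ML = −10·log₁₀(1 − |Γ|²)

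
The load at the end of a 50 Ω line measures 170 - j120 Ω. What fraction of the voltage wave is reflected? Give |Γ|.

Γ = (Z_L − Z_0)/(Z_L + Z_0) = (120 − j120)/(220 − j120)
|Γ| = 170/251

|Γ| ≈ 0.677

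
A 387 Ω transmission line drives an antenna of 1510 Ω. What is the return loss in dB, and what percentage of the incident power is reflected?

RL ≈ 4.55 dB; 35% of incident power reflected

Γ = (1510 − 387)/(1510 + 387) = 0.592
RL = −20·log₁₀(0.592) = 4.55 dB
P_refl/P_inc = |Γ|² = 0.35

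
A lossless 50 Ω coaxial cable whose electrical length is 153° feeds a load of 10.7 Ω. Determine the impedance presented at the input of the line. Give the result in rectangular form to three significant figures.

tan(βl) = tan(153°) = -0.51
Z_in = Z_0·(Z_L + jZ_0·tanβl)/(Z_0 + jZ_L·tanβl)
     = 50·(10.7 − j25.5)/(50 − j5.45)

Z_in ≈ 13.3 − j24 Ω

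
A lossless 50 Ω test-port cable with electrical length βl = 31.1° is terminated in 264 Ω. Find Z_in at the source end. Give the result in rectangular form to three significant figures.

Z_in ≈ 32.3 − j72.7 Ω

tan(βl) = tan(31.1°) = 0.603
Z_in = Z_0·(Z_L + jZ_0·tanβl)/(Z_0 + jZ_L·tanβl)
     = 50·(264 + j30.2)/(50 + j159)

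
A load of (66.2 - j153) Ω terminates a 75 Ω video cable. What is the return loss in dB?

RL ≈ 2.66 dB

Γ = (-8.8 − j153)/(141.2 − j153), |Γ| = 0.736
RL = −20·log₁₀|Γ| = −20·log₁₀(0.736)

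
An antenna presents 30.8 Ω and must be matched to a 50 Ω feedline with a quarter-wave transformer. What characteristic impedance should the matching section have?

Z_qwt ≈ 39.2 Ω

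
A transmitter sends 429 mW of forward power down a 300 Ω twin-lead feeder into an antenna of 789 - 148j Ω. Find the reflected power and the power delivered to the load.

|Γ| = |(489 − j148)/(1089 − j148)| = 0.465
|Γ|² = 0.216
P_refl = |Γ|²·P_inc = 92.7 mW, P_del = (1 − |Γ|²)·P_inc = 336 mW

P_reflected ≈ 92.7 mW; P_delivered ≈ 336 mW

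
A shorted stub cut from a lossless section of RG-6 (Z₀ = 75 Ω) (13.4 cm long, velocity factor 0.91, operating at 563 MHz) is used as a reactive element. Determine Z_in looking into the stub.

λ = v/f = 0.91·c / 563 MHz = 0.485 m
βl = 2π·l/λ = 2π × 0.276 = 99.5°
tan(βl) = -5.99
For a shorted stub, Z_in = jZ_0·tan(βl)

Z_in ≈ −j449 Ω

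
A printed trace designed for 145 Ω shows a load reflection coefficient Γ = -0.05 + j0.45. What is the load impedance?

Z_L ≈ 88.3 + j100 Ω

Z_L = Z_0·(1 + Γ)/(1 − Γ) = 145·(0.95 + j0.45)/(1.05 − j0.45)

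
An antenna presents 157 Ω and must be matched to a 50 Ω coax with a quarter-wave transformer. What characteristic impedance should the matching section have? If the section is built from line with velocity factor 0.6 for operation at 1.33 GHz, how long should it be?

Z_qwt ≈ 88.6 Ω; length ≈ 3.38 cm

Z_qwt = √(Z_0·R_L) = √(50 × 157) = √7850
λ = 0.6·c/f = 0.135 m, so l = λ/4 = 0.0338 m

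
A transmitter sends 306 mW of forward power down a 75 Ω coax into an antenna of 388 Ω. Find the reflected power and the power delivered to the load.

Γ = (388 − 75)/(388 + 75) = 0.676
|Γ|² = 0.457
P_refl = |Γ|²·P_inc = 140 mW, P_del = (1 − |Γ|²)·P_inc = 166 mW

P_reflected ≈ 140 mW; P_delivered ≈ 166 mW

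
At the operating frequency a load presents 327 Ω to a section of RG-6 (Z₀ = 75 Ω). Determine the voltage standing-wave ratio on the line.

VSWR ≈ 4.36

Γ = (327 − 75)/(327 + 75) = 0.627
VSWR = (1 + 0.627)/(1 − 0.627)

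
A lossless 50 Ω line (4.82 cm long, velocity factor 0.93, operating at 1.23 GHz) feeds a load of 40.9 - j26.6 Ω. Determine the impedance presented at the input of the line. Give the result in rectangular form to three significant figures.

Z_in ≈ 34.2 + j20.3 Ω

λ = v/f = 0.93·c / 1.23 GHz = 0.227 m
βl = 2π·l/λ = 2π × 0.212 = 76.5°
tan(βl) = tan(76.5°) = 4.16
Z_in = Z_0·(Z_L + jZ_0·tanβl)/(Z_0 + jZ_L·tanβl)
     = 50·(40.9 + j182)/(161 + j170)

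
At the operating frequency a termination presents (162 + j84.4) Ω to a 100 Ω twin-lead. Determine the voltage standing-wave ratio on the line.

VSWR ≈ 2.23

Γ = (Z_L − Z_0)/(Z_L + Z_0) = (62 + j84.4)/(262 + j84.4)
|Γ| = 105/275 = 0.38
VSWR = (1 + |Γ|)/(1 − |Γ|) = 1.38/0.62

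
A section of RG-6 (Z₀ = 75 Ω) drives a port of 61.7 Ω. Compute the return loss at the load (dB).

Γ = (61.7 − 75)/(61.7 + 75) = -0.0973
RL = −20·log₁₀|Γ| = −20·log₁₀(0.0973)

RL ≈ 20.2 dB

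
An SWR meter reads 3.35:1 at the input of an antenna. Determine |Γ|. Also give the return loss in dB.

|Γ| ≈ 0.54; return loss ≈ 5.35 dB

|Γ| = (S − 1)/(S + 1) = (3.35 − 1)/(3.35 + 1) = 2.35/4.35
RL = −20·log₁₀|Γ| = −20·log₁₀(0.54)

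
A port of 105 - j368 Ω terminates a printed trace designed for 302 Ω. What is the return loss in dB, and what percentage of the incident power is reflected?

Γ = (-197 − j368)/(407 − j368), |Γ| = 0.761
RL = −20·log₁₀(0.761) = 2.38 dB
P_refl/P_inc = |Γ|² = 0.579

RL ≈ 2.38 dB; 57.9% of incident power reflected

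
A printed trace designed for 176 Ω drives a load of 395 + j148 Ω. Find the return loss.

RL ≈ 6.97 dB

Γ = (219 + j148)/(571 + j148), |Γ| = 0.448
RL = −20·log₁₀|Γ| = −20·log₁₀(0.448)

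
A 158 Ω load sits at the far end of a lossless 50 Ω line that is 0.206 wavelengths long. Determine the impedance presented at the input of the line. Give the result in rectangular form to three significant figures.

βl = 2π × 0.206 = 74.2°
tan(βl) = tan(74.2°) = 3.52
Z_in = Z_0·(Z_L + jZ_0·tanβl)/(Z_0 + jZ_L·tanβl)
     = 50·(158 + j176)/(50 + j557)

Z_in ≈ 17 − j12.7 Ω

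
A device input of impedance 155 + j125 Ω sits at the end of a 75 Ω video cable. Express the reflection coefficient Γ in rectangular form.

Γ ≈ 0.497 + j0.274

Γ = (Z_L − Z_0)/(Z_L + Z_0) = (80 + j125)/(230 + j125)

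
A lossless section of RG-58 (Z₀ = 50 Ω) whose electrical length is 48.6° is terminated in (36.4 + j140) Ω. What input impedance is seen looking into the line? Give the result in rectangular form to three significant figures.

Z_in ≈ 15.4 − j84.6 Ω

tan(βl) = tan(48.6°) = 1.13
Z_in = Z_0·(Z_L + jZ_0·tanβl)/(Z_0 + jZ_L·tanβl)
     = 50·(36.4 + j197)/(-109 + j41.3)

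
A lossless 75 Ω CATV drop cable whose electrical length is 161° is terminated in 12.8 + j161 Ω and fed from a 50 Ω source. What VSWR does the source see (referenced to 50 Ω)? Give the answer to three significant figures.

VSWR ≈ 36.3

tan(βl) = -0.344
Z_in = Z_0·(Z_L + jZ_0·tanβl)/(Z_0 + jZ_L·tanβl) = 4.73 + j77.9 Ω
Γ_s = (Z_in − Z_s)/(Z_in + Z_s) = (-45.3 + j77.9)/(54.7 + j77.9), |Γ_s| = 0.946
VSWR = (1 + |Γ_s|)/(1 − |Γ_s|)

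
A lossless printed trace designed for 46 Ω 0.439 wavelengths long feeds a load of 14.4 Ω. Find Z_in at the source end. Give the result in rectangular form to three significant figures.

Z_in ≈ 16.5 − j16.5 Ω

βl = 2π × 0.439 = 158°
tan(βl) = tan(158°) = -0.403
Z_in = Z_0·(Z_L + jZ_0·tanβl)/(Z_0 + jZ_L·tanβl)
     = 46·(14.4 − j18.5)/(46 − j5.81)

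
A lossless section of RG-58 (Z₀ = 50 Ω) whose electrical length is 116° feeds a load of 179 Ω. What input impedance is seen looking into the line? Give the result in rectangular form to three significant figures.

Z_in ≈ 17 + j22.1 Ω

tan(βl) = tan(116°) = -2.05
Z_in = Z_0·(Z_L + jZ_0·tanβl)/(Z_0 + jZ_L·tanβl)
     = 50·(179 − j103)/(50 − j367)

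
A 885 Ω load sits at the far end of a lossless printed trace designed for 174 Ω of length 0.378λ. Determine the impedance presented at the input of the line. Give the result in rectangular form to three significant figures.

Z_in ≈ 68.3 + j167 Ω

βl = 2π × 0.378 = 136°
tan(βl) = tan(136°) = -0.963
Z_in = Z_0·(Z_L + jZ_0·tanβl)/(Z_0 + jZ_L·tanβl)
     = 174·(885 − j168)/(174 − j852)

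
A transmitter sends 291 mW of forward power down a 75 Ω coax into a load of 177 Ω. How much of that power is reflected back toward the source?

Γ = (177 − 75)/(177 + 75) = 0.405
|Γ|² = 0.164
P_refl = |Γ|²·P_inc = 47.7 mW, P_del = (1 − |Γ|²)·P_inc = 243 mW

P_reflected ≈ 47.7 mW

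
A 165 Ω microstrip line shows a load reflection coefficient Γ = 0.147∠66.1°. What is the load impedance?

Z_L = Z_0·(1 + Γ)/(1 − Γ) = 165·(1.06 + j0.134)/(0.94 − j0.134)

Z_L ≈ 179 + j49.1 Ω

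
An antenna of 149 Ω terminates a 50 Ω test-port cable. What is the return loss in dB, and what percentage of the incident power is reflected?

RL ≈ 6.06 dB; 24.7% of incident power reflected

Γ = (149 − 50)/(149 + 50) = 0.497
RL = −20·log₁₀(0.497) = 6.06 dB
P_refl/P_inc = |Γ|² = 0.247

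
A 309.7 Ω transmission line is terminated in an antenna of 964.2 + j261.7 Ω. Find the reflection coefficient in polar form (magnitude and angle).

Γ ≈ 0.542 ∠ 10.2°

Γ = (Z_L − Z_0)/(Z_L + Z_0) = (654.5 + j261.7)/(1274 + j261.7)
|Γ| = 705/1300 = 0.542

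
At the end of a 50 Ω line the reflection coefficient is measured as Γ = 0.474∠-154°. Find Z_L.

Z_L ≈ 18.7 − j10 Ω

Z_L = Z_0·(1 + Γ)/(1 − Γ) = 50·(0.574 − j0.208)/(1.43 + j0.208)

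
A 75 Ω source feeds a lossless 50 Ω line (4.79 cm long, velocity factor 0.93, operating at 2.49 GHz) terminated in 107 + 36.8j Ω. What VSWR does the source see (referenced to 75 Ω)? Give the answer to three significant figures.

λ = v/f = 0.93·c / 2.49 GHz = 0.112 m
βl = 2π·l/λ = 2π × 0.427 = 154°
tan(βl) = -0.49
Z_in = Z_0·(Z_L + jZ_0·tanβl)/(Z_0 + jZ_L·tanβl) = 45 + j43.7 Ω
Γ_s = (Z_in − Z_s)/(Z_in + Z_s) = (-30 + j43.7)/(120 + j43.7), |Γ_s| = 0.415
VSWR = (1 + |Γ_s|)/(1 − |Γ_s|)

VSWR ≈ 2.42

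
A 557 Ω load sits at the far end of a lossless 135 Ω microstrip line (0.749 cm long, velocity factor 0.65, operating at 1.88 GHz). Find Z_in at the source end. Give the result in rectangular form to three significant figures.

Z_in ≈ 137 − j209 Ω

λ = v/f = 0.65·c / 1.88 GHz = 0.104 m
βl = 2π·l/λ = 2π × 0.0722 = 26°
tan(βl) = tan(26°) = 0.488
Z_in = Z_0·(Z_L + jZ_0·tanβl)/(Z_0 + jZ_L·tanβl)
     = 135·(557 + j65.8)/(135 + j272)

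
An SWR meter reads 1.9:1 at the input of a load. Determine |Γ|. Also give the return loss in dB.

|Γ| ≈ 0.31; return loss ≈ 10.2 dB

|Γ| = (S − 1)/(S + 1) = (1.9 − 1)/(1.9 + 1) = 0.9/2.9
RL = −20·log₁₀|Γ| = −20·log₁₀(0.31)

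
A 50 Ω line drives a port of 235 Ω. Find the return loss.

Γ = (235 − 50)/(235 + 50) = 0.649
RL = −20·log₁₀|Γ| = −20·log₁₀(0.649)

RL ≈ 3.75 dB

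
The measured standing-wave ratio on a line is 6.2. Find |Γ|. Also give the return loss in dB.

|Γ| ≈ 0.722; return loss ≈ 2.83 dB

|Γ| = (S − 1)/(S + 1) = (6.2 − 1)/(6.2 + 1) = 5.2/7.2
RL = −20·log₁₀|Γ| = −20·log₁₀(0.722)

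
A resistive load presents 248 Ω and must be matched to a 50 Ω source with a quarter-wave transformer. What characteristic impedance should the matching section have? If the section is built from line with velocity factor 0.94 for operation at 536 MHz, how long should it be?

Z_qwt ≈ 111 Ω; length ≈ 13.2 cm

Z_qwt = √(Z_0·R_L) = √(50 × 248) = √12400
λ = 0.94·c/f = 0.526 m, so l = λ/4 = 0.132 m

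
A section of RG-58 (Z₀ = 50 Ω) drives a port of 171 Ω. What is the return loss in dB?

RL ≈ 5.23 dB

Γ = (171 − 50)/(171 + 50) = 0.548
RL = −20·log₁₀|Γ| = −20·log₁₀(0.548)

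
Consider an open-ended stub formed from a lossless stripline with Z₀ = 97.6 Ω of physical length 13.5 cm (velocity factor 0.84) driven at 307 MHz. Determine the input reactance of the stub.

λ = v/f = 0.84·c / 307 MHz = 0.821 m
βl = 2π·l/λ = 2π × 0.164 = 59.2°
tan(βl) = 1.68
For an open-ended stub, Z_in = −jZ_0·cot(βl) = −jZ_0/tan(βl)

X_in ≈ -58.2 Ω (capacitive)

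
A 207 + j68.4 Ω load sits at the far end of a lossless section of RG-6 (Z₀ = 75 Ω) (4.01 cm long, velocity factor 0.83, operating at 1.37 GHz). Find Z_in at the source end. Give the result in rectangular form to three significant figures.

Z_in ≈ 26.3 − j20.9 Ω

λ = v/f = 0.83·c / 1.37 GHz = 0.182 m
βl = 2π·l/λ = 2π × 0.221 = 79.4°
tan(βl) = tan(79.4°) = 5.36
Z_in = Z_0·(Z_L + jZ_0·tanβl)/(Z_0 + jZ_L·tanβl)
     = 75·(207 + j470)/(-291 + j1110)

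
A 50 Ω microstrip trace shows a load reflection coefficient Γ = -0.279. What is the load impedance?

Z_L = Z_0·(1 + Γ)/(1 − Γ) = 50·(0.721)/(1.28)

Z_L ≈ 28.2 Ω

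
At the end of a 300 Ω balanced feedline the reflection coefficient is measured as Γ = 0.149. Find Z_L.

Z_L = Z_0·(1 + Γ)/(1 − Γ) = 300·(1.15)/(0.851)

Z_L ≈ 405 Ω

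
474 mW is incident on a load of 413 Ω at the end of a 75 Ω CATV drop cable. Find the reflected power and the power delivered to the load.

P_reflected ≈ 227 mW; P_delivered ≈ 247 mW

Γ = (413 − 75)/(413 + 75) = 0.693
|Γ|² = 0.48
P_refl = |Γ|²·P_inc = 227 mW, P_del = (1 − |Γ|²)·P_inc = 247 mW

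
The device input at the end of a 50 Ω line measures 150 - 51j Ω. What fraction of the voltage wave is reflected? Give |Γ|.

|Γ| ≈ 0.544

Γ = (Z_L − Z_0)/(Z_L + Z_0) = (100 − j51)/(200 − j51)
|Γ| = 112/206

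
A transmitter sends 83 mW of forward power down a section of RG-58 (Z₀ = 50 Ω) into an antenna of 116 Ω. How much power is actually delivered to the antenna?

P_delivered ≈ 69.9 mW

Γ = (116 − 50)/(116 + 50) = 0.398
|Γ|² = 0.158
P_refl = |Γ|²·P_inc = 13.1 mW, P_del = (1 − |Γ|²)·P_inc = 69.9 mW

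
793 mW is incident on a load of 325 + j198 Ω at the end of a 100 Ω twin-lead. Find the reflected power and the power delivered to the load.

|Γ| = |(225 + j198)/(425 + j198)| = 0.639
|Γ|² = 0.409
P_refl = |Γ|²·P_inc = 324 mW, P_del = (1 − |Γ|²)·P_inc = 469 mW

P_reflected ≈ 324 mW; P_delivered ≈ 469 mW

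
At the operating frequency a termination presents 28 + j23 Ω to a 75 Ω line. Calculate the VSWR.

Γ = (Z_L − Z_0)/(Z_L + Z_0) = (-47 + j23)/(103 + j23)
|Γ| = 52.3/106 = 0.496
VSWR = (1 + |Γ|)/(1 − |Γ|) = 1.5/0.504

VSWR ≈ 2.97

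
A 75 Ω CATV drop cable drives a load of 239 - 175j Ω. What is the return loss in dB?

RL ≈ 3.52 dB

Γ = (164 − j175)/(314 − j175), |Γ| = 0.667
RL = −20·log₁₀|Γ| = −20·log₁₀(0.667)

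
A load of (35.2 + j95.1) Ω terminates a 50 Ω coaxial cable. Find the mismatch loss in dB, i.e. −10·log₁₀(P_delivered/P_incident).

Γ = (-14.8 + j95.1)/(85.2 + j95.1), |Γ| = 0.754
|Γ|² = 0.568, so P_del/P_inc = 1 − |Γ|² = 0.432
ML = −10·log₁₀(1 − |Γ|²)

mismatch loss ≈ 3.65 dB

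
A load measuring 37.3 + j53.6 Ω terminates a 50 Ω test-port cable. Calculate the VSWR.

VSWR ≈ 3.33

Γ = (Z_L − Z_0)/(Z_L + Z_0) = (-12.7 + j53.6)/(87.3 + j53.6)
|Γ| = 55.1/102 = 0.538
VSWR = (1 + |Γ|)/(1 − |Γ|) = 1.54/0.462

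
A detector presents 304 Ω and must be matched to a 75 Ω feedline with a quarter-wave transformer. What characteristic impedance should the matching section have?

Z_qwt ≈ 151 Ω

Z_qwt = √(Z_0·R_L) = √(75 × 304) = √22800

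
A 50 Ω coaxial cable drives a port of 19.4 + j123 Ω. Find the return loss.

Γ = (-30.6 + j123)/(69.4 + j123), |Γ| = 0.897
RL = −20·log₁₀|Γ| = −20·log₁₀(0.897)

RL ≈ 0.94 dB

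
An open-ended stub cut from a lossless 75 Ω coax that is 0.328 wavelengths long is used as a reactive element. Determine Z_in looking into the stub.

βl = 2π × 0.328 = 118°
tan(βl) = -1.87
For an open-ended stub, Z_in = −jZ_0·cot(βl) = −jZ_0/tan(βl)

Z_in ≈ +j40 Ω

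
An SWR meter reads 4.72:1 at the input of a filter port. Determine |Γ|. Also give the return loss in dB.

|Γ| ≈ 0.65; return loss ≈ 3.74 dB

|Γ| = (S − 1)/(S + 1) = (4.72 − 1)/(4.72 + 1) = 3.72/5.72
RL = −20·log₁₀|Γ| = −20·log₁₀(0.65)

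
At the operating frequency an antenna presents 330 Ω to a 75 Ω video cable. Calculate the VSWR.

Γ = (330 − 75)/(330 + 75) = 0.63
VSWR = (1 + 0.63)/(1 − 0.63)

VSWR ≈ 4.4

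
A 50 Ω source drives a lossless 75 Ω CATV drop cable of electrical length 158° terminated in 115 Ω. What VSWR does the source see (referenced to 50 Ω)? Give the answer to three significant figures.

VSWR ≈ 2.17

tan(βl) = -0.404
Z_in = Z_0·(Z_L + jZ_0·tanβl)/(Z_0 + jZ_L·tanβl) = 96.7 + j29.6 Ω
Γ_s = (Z_in − Z_s)/(Z_in + Z_s) = (46.7 + j29.6)/(147 + j29.6), |Γ_s| = 0.369
VSWR = (1 + |Γ_s|)/(1 − |Γ_s|)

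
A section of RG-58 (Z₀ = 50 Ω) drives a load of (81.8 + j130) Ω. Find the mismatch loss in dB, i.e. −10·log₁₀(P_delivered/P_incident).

mismatch loss ≈ 3.21 dB

Γ = (31.8 + j130)/(131.8 + j130), |Γ| = 0.723
|Γ|² = 0.523, so P_del/P_inc = 1 − |Γ|² = 0.477
ML = −10·log₁₀(1 − |Γ|²)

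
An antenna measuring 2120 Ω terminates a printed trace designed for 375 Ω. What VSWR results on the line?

VSWR ≈ 5.65

For a purely resistive load, VSWR = R_L/Z_0 or Z_0/R_L (whichever > 1) = 2120/375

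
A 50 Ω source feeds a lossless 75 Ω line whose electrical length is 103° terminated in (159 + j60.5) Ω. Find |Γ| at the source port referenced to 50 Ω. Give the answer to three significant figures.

|Γ| ≈ 0.251

tan(βl) = -4.33
Z_in = Z_0·(Z_L + jZ_0·tanβl)/(Z_0 + jZ_L·tanβl) = 30.1 + j2.6 Ω
Γ_s = (Z_in − Z_s)/(Z_in + Z_s) = (-19.9 + j2.6)/(80.1 + j2.6), |Γ_s| = 0.251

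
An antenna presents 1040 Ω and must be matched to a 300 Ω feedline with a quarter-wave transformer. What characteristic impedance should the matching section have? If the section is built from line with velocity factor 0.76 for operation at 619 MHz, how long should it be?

Z_qwt ≈ 559 Ω; length ≈ 9.21 cm

Z_qwt = √(Z_0·R_L) = √(300 × 1040) = √312000
λ = 0.76·c/f = 0.368 m, so l = λ/4 = 0.0921 m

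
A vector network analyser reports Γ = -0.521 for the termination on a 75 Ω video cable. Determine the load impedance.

Z_L = Z_0·(1 + Γ)/(1 − Γ) = 75·(0.479)/(1.52)

Z_L ≈ 23.6 Ω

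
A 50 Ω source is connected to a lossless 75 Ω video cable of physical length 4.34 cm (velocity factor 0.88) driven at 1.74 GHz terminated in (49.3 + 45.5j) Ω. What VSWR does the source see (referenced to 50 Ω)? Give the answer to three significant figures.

VSWR ≈ 2.31

λ = v/f = 0.88·c / 1.74 GHz = 0.152 m
βl = 2π·l/λ = 2π × 0.286 = 103°
tan(βl) = -4.34
Z_in = Z_0·(Z_L + jZ_0·tanβl)/(Z_0 + jZ_L·tanβl) = 45.8 − j41.1 Ω
Γ_s = (Z_in − Z_s)/(Z_in + Z_s) = (-4.17 − j41.1)/(95.8 − j41.1), |Γ_s| = 0.396
VSWR = (1 + |Γ_s|)/(1 − |Γ_s|)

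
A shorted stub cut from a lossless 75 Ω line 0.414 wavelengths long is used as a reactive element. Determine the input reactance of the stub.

βl = 2π × 0.414 = 149°
tan(βl) = -0.6
For a shorted stub, Z_in = jZ_0·tan(βl)

X_in ≈ -45 Ω (capacitive)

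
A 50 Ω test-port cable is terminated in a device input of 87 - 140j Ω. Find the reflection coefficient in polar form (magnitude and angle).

Γ = (Z_L − Z_0)/(Z_L + Z_0) = (37 − j140)/(137 − j140)
|Γ| = 145/196 = 0.739

Γ ≈ 0.739 ∠ -29.6°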